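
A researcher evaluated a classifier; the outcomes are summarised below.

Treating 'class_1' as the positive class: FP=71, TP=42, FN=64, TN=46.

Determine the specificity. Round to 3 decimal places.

0.393

Specificity = TN/(TN+FP) = 46/(46+71) = 0.393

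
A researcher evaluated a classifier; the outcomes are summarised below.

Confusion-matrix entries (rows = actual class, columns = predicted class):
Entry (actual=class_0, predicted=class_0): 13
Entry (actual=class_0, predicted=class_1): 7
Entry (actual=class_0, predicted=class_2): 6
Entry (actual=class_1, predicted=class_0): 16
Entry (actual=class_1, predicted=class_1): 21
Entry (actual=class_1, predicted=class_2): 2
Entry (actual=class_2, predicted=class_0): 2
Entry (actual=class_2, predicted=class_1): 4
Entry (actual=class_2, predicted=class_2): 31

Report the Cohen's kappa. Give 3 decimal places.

Observed agreement pₒ = trace/N = 65/102 = 0.6373
Expected agreement pₑ = Σ (rowᵢ·colᵢ)/N² = (26·31 + 39·32 + 37·39)/102² = 0.3361
κ = (pₒ − pₑ)/(1 − pₑ) = (0.6373 − 0.3361)/(1 − 0.3361) = 0.454

0.454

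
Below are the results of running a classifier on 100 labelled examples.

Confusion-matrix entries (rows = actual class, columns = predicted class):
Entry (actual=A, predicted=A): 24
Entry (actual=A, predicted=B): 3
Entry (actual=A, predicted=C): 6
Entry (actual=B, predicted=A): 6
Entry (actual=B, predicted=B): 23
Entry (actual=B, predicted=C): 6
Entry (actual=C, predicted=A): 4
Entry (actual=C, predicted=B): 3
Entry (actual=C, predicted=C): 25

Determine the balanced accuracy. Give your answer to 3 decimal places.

Balanced accuracy = mean of per-class recall.
  A: recall = 24/33 = 0.7273
  B: recall = 23/35 = 0.6571
  C: recall = 25/32 = 0.7813
Mean = (0.7273 + 0.6571 + 0.7813) / 3 = 0.722

0.722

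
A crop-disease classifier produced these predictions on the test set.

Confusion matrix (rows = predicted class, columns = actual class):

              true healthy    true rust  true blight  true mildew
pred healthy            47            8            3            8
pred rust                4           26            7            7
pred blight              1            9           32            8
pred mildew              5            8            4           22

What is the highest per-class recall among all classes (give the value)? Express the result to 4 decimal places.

0.8246

Per-class recall (TP/(TP+FN)):
  healthy: TP=47, FN=4+1+5=10 → 47/57 = 0.82456
  rust: TP=26, FN=8+9+8=25 → 26/51 = 0.50980
  blight: TP=32, FN=3+7+4=14 → 32/46 = 0.69565
  mildew: TP=22, FN=8+7+8=23 → 22/45 = 0.48889
Highest is class 'healthy' with recall = 0.8246.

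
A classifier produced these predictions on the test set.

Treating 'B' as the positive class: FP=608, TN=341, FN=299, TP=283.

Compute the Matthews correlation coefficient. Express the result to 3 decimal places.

-0.152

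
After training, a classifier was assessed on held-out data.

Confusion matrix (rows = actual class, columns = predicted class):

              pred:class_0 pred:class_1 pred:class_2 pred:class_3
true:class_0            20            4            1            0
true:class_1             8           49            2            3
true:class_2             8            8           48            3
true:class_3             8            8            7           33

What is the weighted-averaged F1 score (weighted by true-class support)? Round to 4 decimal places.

0.7202

Per-class F1 score (2·TP/(2·TP+FP+FN)):
  class_0: TP=20, FP=8+8+8=24, FN=4+1+0=5 → 40/69 = 0.57971
  class_1: TP=49, FP=4+8+8=20, FN=8+2+3=13 → 98/131 = 0.74809
  class_2: TP=48, FP=1+2+7=10, FN=8+8+3=19 → 96/125 = 0.76800
  class_3: TP=33, FP=0+3+3=6, FN=8+8+7=23 → 66/95 = 0.69474
Weighted-F1 score = Σ (supportᵢ/N)·F1 scoreᵢ with N=210: (25/210)·0.57971 + (62/210)·0.74809 + (67/210)·0.76800 + (56/210)·0.69474 = 0.7202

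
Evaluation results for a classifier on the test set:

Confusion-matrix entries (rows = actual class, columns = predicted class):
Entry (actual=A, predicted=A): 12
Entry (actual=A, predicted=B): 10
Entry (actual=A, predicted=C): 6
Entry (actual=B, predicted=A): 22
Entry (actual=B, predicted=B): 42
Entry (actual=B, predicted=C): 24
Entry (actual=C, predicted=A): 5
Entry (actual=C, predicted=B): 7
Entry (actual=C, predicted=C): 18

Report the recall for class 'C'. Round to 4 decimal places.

0.6000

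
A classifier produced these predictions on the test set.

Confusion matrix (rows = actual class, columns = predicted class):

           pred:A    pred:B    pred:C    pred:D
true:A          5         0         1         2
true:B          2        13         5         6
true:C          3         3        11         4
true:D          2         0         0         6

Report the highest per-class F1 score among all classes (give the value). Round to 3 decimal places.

Per-class F1 score (2·TP/(2·TP+FP+FN)):
  A: TP=5, FP=2+3+2=7, FN=0+1+2=3 → 10/20 = 0.5000
  B: TP=13, FP=0+3+0=3, FN=2+5+6=13 → 26/42 = 0.6190
  C: TP=11, FP=1+5+0=6, FN=3+3+4=10 → 22/38 = 0.5789
  D: TP=6, FP=2+6+4=12, FN=2+0+0=2 → 12/26 = 0.4615
Highest is class 'B' with F1 score = 0.619.

0.619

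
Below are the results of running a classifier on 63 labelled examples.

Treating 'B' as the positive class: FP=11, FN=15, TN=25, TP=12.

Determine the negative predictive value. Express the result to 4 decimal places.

0.6250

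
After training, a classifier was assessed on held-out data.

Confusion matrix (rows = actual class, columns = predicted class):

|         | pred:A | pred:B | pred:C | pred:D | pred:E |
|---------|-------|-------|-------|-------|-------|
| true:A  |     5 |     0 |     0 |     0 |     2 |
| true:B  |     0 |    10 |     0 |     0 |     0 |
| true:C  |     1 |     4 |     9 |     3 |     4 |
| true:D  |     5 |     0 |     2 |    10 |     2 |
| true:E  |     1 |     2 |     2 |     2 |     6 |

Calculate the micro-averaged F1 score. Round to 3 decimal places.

0.571

Micro-averaging pools counts across classes: ΣTP=40, ΣFP=30, ΣFN=30.
Micro-F1 score = 2·TP/(2·TP+FP+FN) on pooled counts = 0.571 (equals overall accuracy in single-label multiclass).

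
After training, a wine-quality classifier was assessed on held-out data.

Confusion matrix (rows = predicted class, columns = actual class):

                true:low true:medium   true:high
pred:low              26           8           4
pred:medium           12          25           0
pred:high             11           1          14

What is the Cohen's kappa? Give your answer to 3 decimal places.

0.450

Observed agreement pₒ = trace/N = 65/101 = 0.6436
Expected agreement pₑ = Σ (rowᵢ·colᵢ)/N² = (49·38 + 34·37 + 18·26)/101² = 0.3517
κ = (pₒ − pₑ)/(1 − pₑ) = (0.6436 − 0.3517)/(1 − 0.3517) = 0.450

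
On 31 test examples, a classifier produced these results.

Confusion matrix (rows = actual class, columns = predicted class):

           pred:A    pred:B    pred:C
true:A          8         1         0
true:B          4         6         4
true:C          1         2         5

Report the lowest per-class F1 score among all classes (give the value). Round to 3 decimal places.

0.522

Per-class F1 score (2·TP/(2·TP+FP+FN)):
  A: TP=8, FP=4+1=5, FN=1+0=1 → 16/22 = 0.7273
  B: TP=6, FP=1+2=3, FN=4+4=8 → 12/23 = 0.5217
  C: TP=5, FP=0+4=4, FN=1+2=3 → 10/17 = 0.5882
Lowest is class 'B' with F1 score = 0.522.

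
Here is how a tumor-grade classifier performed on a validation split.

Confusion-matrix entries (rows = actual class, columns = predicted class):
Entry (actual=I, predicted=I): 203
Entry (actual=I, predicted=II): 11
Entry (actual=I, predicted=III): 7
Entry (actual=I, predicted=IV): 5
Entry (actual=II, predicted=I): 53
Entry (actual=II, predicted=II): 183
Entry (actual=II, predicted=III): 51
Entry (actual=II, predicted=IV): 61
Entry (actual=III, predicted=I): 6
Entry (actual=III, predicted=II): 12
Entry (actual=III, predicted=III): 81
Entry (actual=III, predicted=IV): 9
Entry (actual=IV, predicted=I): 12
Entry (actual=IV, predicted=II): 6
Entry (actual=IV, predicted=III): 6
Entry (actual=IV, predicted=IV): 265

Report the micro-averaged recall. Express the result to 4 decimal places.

Micro-averaging pools counts across classes: ΣTP=732, ΣFP=239, ΣFN=239.
Micro-recall = TP/(TP+FN) on pooled counts = 0.7539 (equals overall accuracy in single-label multiclass).

0.7539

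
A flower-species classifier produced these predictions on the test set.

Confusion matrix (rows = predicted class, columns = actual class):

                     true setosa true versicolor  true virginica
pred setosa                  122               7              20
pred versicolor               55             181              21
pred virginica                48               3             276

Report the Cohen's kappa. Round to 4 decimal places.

Observed agreement pₒ = trace/N = 579/733 = 0.78990
Expected agreement pₑ = Σ (rowᵢ·colᵢ)/N² = (225·149 + 191·257 + 317·327)/733² = 0.34669
κ = (pₒ − pₑ)/(1 − pₑ) = (0.78990 − 0.34669)/(1 − 0.34669) = 0.6784

0.6784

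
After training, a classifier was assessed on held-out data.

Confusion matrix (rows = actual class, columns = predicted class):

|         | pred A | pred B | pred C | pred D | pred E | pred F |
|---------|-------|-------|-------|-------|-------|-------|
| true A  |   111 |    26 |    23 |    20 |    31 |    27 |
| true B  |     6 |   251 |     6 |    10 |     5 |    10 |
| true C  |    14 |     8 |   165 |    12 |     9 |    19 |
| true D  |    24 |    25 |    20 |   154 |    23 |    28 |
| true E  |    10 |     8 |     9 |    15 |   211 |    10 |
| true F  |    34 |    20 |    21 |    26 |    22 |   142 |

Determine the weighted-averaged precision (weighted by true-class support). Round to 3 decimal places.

0.657

Per-class precision (TP/(TP+FP)):
  A: TP=111, FP=6+14+24+10+34=88 → 111/199 = 0.5578
  B: TP=251, FP=26+8+25+8+20=87 → 251/338 = 0.7426
  C: TP=165, FP=23+6+20+9+21=79 → 165/244 = 0.6762
  D: TP=154, FP=20+10+12+15+26=83 → 154/237 = 0.6498
  E: TP=211, FP=31+5+9+23+22=90 → 211/301 = 0.7010
  F: TP=142, FP=27+10+19+28+10=94 → 142/236 = 0.6017
Weighted-precision = Σ (supportᵢ/N)·precisionᵢ with N=1555: (238/1555)·0.5578 + (288/1555)·0.7426 + (227/1555)·0.6762 + (274/1555)·0.6498 + (263/1555)·0.7010 + (265/1555)·0.6017 = 0.657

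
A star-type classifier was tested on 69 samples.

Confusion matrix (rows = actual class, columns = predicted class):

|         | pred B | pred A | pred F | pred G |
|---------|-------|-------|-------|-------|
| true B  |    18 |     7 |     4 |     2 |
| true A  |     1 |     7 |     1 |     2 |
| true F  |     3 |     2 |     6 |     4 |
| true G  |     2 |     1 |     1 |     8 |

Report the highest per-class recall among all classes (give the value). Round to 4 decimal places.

0.6667

Per-class recall (TP/(TP+FN)):
  B: TP=18, FN=7+4+2=13 → 18/31 = 0.58065
  A: TP=7, FN=1+1+2=4 → 7/11 = 0.63636
  F: TP=6, FN=3+2+4=9 → 6/15 = 0.40000
  G: TP=8, FN=2+1+1=4 → 8/12 = 0.66667
Highest is class 'G' with recall = 0.6667.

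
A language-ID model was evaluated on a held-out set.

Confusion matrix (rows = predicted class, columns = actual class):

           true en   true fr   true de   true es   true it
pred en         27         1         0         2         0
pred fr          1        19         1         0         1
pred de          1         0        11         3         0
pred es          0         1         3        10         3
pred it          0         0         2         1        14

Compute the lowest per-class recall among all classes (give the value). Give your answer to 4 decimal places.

Per-class recall (TP/(TP+FN)):
  en: TP=27, FN=1+1+0+0=2 → 27/29 = 0.93103
  fr: TP=19, FN=1+0+1+0=2 → 19/21 = 0.90476
  de: TP=11, FN=0+1+3+2=6 → 11/17 = 0.64706
  es: TP=10, FN=2+0+3+1=6 → 10/16 = 0.62500
  it: TP=14, FN=0+1+0+3=4 → 14/18 = 0.77778
Lowest is class 'es' with recall = 0.6250.

0.6250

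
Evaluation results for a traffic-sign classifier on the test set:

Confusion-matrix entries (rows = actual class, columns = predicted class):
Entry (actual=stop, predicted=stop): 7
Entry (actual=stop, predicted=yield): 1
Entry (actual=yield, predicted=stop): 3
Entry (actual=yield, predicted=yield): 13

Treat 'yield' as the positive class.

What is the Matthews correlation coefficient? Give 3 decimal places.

0.657

MCC = (TP·TN − FP·FN) / √((TP+FP)(TP+FN)(TN+FP)(TN+FN))
Numerator = 13·7 − 1·3 = 88
Denominator = √(14·16·8·10) = √17920 = 133.8656
MCC = 88 / 133.8656 = 0.657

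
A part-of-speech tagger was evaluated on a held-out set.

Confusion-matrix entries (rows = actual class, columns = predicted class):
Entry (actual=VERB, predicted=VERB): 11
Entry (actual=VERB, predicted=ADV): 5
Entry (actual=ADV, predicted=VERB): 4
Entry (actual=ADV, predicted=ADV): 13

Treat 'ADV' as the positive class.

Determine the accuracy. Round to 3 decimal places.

0.727

Accuracy = (TP+TN)/N = (13+11)/33 = 0.727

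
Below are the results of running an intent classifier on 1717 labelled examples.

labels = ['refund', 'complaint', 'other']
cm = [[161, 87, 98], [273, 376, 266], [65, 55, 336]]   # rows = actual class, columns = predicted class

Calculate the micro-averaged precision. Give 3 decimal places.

0.508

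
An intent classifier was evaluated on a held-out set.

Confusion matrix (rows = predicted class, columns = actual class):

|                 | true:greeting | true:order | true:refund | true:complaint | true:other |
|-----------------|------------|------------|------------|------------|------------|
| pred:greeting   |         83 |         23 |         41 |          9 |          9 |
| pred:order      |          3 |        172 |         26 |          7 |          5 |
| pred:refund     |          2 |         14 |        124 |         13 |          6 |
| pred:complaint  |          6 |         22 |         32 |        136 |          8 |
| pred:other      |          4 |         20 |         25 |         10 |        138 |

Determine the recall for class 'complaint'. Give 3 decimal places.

0.777

recall = TP/(TP+FN).
complaint: TP=136, FN=9+7+13+10=39 → 136/175 = 0.7771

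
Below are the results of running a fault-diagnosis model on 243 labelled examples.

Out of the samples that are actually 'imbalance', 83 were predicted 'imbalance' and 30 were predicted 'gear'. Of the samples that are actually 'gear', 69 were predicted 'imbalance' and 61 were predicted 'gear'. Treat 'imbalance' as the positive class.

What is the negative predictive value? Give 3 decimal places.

0.670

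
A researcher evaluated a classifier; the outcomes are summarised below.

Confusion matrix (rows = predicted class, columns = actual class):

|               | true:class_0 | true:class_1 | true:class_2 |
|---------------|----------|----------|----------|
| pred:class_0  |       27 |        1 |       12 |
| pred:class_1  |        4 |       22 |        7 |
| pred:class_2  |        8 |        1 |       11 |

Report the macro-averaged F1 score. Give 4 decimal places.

Per-class F1 score (2·TP/(2·TP+FP+FN)):
  class_0: TP=27, FP=1+12=13, FN=4+8=12 → 54/79 = 0.68354
  class_1: TP=22, FP=4+7=11, FN=1+1=2 → 44/57 = 0.77193
  class_2: TP=11, FP=8+1=9, FN=12+7=19 → 22/50 = 0.44000
Macro-F1 score = mean = (0.68354 + 0.77193 + 0.44000) / 3 = 0.6318

0.6318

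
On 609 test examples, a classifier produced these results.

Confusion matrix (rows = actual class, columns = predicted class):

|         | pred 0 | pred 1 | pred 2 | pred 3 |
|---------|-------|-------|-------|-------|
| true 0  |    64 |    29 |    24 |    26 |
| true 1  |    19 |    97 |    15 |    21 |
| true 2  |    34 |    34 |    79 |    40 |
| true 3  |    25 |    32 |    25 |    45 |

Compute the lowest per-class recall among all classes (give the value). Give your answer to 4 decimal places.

0.3543

Per-class recall (TP/(TP+FN)):
  0: TP=64, FN=29+24+26=79 → 64/143 = 0.44755
  1: TP=97, FN=19+15+21=55 → 97/152 = 0.63816
  2: TP=79, FN=34+34+40=108 → 79/187 = 0.42246
  3: TP=45, FN=25+32+25=82 → 45/127 = 0.35433
Lowest is class '3' with recall = 0.3543.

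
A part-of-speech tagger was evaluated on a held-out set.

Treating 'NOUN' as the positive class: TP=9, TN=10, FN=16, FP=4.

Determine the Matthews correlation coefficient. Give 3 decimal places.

0.076

MCC = (TP·TN − FP·FN) / √((TP+FP)(TP+FN)(TN+FP)(TN+FN))
Numerator = 9·10 − 4·16 = 26
Denominator = √(13·25·14·26) = √118300 = 343.9477
MCC = 26 / 343.9477 = 0.076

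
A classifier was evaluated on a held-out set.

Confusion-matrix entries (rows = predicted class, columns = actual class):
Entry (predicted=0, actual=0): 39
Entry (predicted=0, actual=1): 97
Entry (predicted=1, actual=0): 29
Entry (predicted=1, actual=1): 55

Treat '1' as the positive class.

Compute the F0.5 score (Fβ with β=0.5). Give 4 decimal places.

Fβ = (1+β²)·TP / ((1+β²)·TP + β²·FN + FP), with β²=1/4
= 1.25·55 / (1.25·55 + 0.25·97 + 29) = 0.5635

0.5635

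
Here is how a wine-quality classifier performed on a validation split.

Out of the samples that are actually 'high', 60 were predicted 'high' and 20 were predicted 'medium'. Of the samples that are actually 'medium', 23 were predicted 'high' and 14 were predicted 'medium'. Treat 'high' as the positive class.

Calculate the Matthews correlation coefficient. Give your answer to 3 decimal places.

MCC = (TP·TN − FP·FN) / √((TP+FP)(TP+FN)(TN+FP)(TN+FN))
Numerator = 60·14 − 23·20 = 380
Denominator = √(83·80·37·34) = √8353120 = 2890.1765
MCC = 380 / 2890.1765 = 0.131

0.131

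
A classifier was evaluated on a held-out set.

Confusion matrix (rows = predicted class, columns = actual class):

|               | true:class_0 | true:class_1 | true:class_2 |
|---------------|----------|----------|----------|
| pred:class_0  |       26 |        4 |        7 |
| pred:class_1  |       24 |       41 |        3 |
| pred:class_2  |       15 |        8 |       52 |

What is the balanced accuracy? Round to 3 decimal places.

0.671

Balanced accuracy = mean of per-class recall.
  class_0: recall = 26/65 = 0.4000
  class_1: recall = 41/53 = 0.7736
  class_2: recall = 52/62 = 0.8387
Mean = (0.4000 + 0.7736 + 0.8387) / 3 = 0.671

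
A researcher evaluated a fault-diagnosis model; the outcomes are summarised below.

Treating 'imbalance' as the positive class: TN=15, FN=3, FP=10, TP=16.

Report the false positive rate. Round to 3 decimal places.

0.400

FPR = FP/(FP+TN) = 10/(10+15) = 0.400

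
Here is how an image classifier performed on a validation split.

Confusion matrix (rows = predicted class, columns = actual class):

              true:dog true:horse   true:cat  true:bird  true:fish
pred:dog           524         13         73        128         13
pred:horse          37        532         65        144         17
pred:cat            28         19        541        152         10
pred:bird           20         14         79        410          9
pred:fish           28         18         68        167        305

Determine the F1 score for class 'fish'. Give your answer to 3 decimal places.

F1 score = 2·TP/(2·TP+FP+FN).
fish: TP=305, FP=28+18+68+167=281, FN=13+17+10+9=49 → 610/940 = 0.6489

0.649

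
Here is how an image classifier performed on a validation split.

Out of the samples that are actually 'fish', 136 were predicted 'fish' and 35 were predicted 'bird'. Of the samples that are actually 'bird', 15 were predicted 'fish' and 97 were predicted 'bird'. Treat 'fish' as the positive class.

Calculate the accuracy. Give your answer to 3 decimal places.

0.823

Accuracy = (TP+TN)/N = (136+97)/283 = 0.823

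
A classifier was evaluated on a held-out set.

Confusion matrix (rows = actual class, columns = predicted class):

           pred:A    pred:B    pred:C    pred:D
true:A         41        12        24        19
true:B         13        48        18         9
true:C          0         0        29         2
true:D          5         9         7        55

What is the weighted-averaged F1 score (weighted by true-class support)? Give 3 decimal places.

Per-class F1 score (2·TP/(2·TP+FP+FN)):
  A: TP=41, FP=13+0+5=18, FN=12+24+19=55 → 82/155 = 0.5290
  B: TP=48, FP=12+0+9=21, FN=13+18+9=40 → 96/157 = 0.6115
  C: TP=29, FP=24+18+7=49, FN=0+0+2=2 → 58/109 = 0.5321
  D: TP=55, FP=19+9+2=30, FN=5+9+7=21 → 110/161 = 0.6832
Weighted-F1 score = Σ (supportᵢ/N)·F1 scoreᵢ with N=291: (96/291)·0.5290 + (88/291)·0.6115 + (31/291)·0.5321 + (76/291)·0.6832 = 0.595

0.595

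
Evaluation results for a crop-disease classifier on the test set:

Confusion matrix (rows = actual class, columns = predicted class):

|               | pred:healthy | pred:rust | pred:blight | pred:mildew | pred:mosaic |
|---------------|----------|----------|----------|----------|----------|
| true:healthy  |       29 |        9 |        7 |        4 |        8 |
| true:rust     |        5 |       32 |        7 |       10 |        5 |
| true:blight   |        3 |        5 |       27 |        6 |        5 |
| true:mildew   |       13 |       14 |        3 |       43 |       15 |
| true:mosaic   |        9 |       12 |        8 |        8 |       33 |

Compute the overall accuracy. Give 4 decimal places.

0.5125

Accuracy = trace / total = (29+32+27+43+33=164) / 320 = 164/320 = 0.5125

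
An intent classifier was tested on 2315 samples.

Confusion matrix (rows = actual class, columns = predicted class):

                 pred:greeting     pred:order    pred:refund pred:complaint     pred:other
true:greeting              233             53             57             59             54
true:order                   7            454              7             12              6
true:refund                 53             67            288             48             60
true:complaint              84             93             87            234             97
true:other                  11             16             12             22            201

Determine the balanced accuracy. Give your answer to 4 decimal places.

Balanced accuracy = mean of per-class recall.
  greeting: recall = 233/456 = 0.51096
  order: recall = 454/486 = 0.93416
  refund: recall = 288/516 = 0.55814
  complaint: recall = 234/595 = 0.39328
  other: recall = 201/262 = 0.76718
Mean = (0.51096 + 0.93416 + 0.55814 + 0.39328 + 0.76718) / 5 = 0.6327

0.6327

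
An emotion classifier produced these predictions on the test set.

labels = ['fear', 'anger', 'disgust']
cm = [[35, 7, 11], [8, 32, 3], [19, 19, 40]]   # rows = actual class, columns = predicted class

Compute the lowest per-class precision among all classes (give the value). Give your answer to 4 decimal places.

Per-class precision (TP/(TP+FP)):
  fear: TP=35, FP=8+19=27 → 35/62 = 0.56452
  anger: TP=32, FP=7+19=26 → 32/58 = 0.55172
  disgust: TP=40, FP=11+3=14 → 40/54 = 0.74074
Lowest is class 'anger' with precision = 0.5517.

0.5517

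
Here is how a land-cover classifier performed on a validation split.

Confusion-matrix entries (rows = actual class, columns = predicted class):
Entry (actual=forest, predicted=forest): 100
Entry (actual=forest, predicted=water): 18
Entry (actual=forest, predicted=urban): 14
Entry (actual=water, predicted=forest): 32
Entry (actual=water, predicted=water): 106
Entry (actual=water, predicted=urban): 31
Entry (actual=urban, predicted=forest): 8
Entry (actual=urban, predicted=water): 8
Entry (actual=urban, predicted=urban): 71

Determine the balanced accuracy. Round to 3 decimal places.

0.734

Balanced accuracy = mean of per-class recall.
  forest: recall = 100/132 = 0.7576
  water: recall = 106/169 = 0.6272
  urban: recall = 71/87 = 0.8161
Mean = (0.7576 + 0.6272 + 0.8161) / 3 = 0.734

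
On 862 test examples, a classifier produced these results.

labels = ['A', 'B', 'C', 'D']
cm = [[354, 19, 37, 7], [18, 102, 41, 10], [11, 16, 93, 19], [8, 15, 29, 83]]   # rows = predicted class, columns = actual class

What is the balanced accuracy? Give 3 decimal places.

Balanced accuracy = mean of per-class recall.
  A: recall = 354/391 = 0.9054
  B: recall = 102/152 = 0.6711
  C: recall = 93/200 = 0.4650
  D: recall = 83/119 = 0.6975
Mean = (0.9054 + 0.6711 + 0.4650 + 0.6975) / 4 = 0.685

0.685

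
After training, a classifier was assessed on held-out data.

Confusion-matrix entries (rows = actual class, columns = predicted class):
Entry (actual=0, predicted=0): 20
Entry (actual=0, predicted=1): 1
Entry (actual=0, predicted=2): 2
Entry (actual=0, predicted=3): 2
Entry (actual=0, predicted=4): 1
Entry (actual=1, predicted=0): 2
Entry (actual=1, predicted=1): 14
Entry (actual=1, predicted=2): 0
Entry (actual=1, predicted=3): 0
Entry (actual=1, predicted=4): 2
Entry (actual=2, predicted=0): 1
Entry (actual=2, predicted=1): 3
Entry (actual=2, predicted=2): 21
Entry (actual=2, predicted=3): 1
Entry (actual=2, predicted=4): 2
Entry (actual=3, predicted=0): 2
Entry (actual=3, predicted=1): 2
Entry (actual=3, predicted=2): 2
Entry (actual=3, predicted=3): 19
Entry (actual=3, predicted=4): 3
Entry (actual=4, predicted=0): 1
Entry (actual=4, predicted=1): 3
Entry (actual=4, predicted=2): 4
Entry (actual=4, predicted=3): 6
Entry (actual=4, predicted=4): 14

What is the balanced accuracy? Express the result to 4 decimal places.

Balanced accuracy = mean of per-class recall.
  0: recall = 20/26 = 0.76923
  1: recall = 14/18 = 0.77778
  2: recall = 21/28 = 0.75000
  3: recall = 19/28 = 0.67857
  4: recall = 14/28 = 0.50000
Mean = (0.76923 + 0.77778 + 0.75000 + 0.67857 + 0.50000) / 5 = 0.6951

0.6951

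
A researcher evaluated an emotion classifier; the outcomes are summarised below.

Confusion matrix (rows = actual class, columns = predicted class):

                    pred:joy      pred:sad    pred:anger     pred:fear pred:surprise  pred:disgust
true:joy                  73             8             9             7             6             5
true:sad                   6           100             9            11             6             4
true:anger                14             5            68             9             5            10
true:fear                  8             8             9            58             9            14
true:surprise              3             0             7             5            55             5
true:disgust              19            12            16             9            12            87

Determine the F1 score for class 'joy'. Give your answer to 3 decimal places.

0.632

F1 score = 2·TP/(2·TP+FP+FN).
joy: TP=73, FP=6+14+8+3+19=50, FN=8+9+7+6+5=35 → 146/231 = 0.6320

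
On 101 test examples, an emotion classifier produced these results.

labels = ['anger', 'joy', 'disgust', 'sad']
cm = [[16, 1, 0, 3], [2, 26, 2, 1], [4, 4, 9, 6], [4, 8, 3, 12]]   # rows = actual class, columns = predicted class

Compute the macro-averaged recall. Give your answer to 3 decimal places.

0.619

Per-class recall (TP/(TP+FN)):
  anger: TP=16, FN=1+0+3=4 → 16/20 = 0.8000
  joy: TP=26, FN=2+2+1=5 → 26/31 = 0.8387
  disgust: TP=9, FN=4+4+6=14 → 9/23 = 0.3913
  sad: TP=12, FN=4+8+3=15 → 12/27 = 0.4444
Macro-recall = mean = (0.8000 + 0.8387 + 0.3913 + 0.4444) / 4 = 0.619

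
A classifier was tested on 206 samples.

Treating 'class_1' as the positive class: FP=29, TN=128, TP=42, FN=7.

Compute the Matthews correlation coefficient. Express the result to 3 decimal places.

0.602

MCC = (TP·TN − FP·FN) / √((TP+FP)(TP+FN)(TN+FP)(TN+FN))
Numerator = 42·128 − 29·7 = 5173
Denominator = √(71·49·157·135) = √73737405 = 8587.0487
MCC = 5173 / 8587.0487 = 0.602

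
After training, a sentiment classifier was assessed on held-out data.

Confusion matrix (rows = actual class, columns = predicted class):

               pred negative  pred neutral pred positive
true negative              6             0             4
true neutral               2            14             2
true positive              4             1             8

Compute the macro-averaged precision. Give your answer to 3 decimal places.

Per-class precision (TP/(TP+FP)):
  negative: TP=6, FP=2+4=6 → 6/12 = 0.5000
  neutral: TP=14, FP=0+1=1 → 14/15 = 0.9333
  positive: TP=8, FP=4+2=6 → 8/14 = 0.5714
Macro-precision = mean = (0.5000 + 0.9333 + 0.5714) / 3 = 0.668

0.668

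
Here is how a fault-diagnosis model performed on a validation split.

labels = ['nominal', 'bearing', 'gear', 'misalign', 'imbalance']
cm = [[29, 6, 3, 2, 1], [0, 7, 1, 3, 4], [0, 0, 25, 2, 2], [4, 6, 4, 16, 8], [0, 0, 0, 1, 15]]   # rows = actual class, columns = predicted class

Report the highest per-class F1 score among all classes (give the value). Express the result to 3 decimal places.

Per-class F1 score (2·TP/(2·TP+FP+FN)):
  nominal: TP=29, FP=0+0+4+0=4, FN=6+3+2+1=12 → 58/74 = 0.7838
  bearing: TP=7, FP=6+0+6+0=12, FN=0+1+3+4=8 → 14/34 = 0.4118
  gear: TP=25, FP=3+1+4+0=8, FN=0+0+2+2=4 → 50/62 = 0.8065
  misalign: TP=16, FP=2+3+2+1=8, FN=4+6+4+8=22 → 32/62 = 0.5161
  imbalance: TP=15, FP=1+4+2+8=15, FN=0+0+0+1=1 → 30/46 = 0.6522
Highest is class 'gear' with F1 score = 0.806.

0.806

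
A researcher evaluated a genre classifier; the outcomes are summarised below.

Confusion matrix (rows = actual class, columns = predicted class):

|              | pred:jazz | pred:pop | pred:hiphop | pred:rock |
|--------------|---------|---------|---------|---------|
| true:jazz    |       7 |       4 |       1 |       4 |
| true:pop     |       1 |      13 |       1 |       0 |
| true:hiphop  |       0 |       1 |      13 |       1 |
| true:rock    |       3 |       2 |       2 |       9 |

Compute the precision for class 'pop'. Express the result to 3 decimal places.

Take TP from the diagonal, FP from the rest of the 'pop' prediction marginal, FN from the rest of the 'pop' actual marginal.
precision = TP/(TP+FP).
pop: TP=13, FP=4+1+2=7 → 13/20 = 0.6500

0.650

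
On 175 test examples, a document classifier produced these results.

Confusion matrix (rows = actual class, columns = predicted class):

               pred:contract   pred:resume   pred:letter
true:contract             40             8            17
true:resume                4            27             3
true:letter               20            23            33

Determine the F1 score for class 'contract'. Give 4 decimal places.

One-vs-rest for 'contract': TP = diagonal; FP = other classes predicted 'contract'; FN = 'contract' predicted as other.
F1 score = 2·TP/(2·TP+FP+FN).
contract: TP=40, FP=4+20=24, FN=8+17=25 → 80/129 = 0.62016

0.6202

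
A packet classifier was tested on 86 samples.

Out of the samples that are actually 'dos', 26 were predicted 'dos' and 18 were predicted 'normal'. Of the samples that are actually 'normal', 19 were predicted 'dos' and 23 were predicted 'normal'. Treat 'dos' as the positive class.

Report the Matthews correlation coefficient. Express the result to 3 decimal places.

0.139

MCC = (TP·TN − FP·FN) / √((TP+FP)(TP+FN)(TN+FP)(TN+FN))
Numerator = 26·23 − 19·18 = 256
Denominator = √(45·44·42·41) = √3409560 = 1846.4994
MCC = 256 / 1846.4994 = 0.139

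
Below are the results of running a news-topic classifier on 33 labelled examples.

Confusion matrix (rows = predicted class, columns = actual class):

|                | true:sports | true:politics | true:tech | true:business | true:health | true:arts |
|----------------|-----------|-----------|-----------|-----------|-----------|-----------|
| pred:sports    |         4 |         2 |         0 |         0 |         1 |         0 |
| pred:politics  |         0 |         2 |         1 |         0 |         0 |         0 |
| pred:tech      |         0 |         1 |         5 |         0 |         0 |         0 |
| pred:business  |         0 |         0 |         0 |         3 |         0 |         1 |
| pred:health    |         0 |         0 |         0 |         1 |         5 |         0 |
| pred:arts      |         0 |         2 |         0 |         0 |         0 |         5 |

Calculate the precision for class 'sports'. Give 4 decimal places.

0.5714

precision = TP/(TP+FP).
sports: TP=4, FP=2+0+0+1+0=3 → 4/7 = 0.57143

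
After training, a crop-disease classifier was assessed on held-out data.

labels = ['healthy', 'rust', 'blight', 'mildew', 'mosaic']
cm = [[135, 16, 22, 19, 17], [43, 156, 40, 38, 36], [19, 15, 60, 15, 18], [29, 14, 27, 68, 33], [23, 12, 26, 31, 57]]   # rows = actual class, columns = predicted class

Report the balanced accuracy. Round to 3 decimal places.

0.479

Balanced accuracy = mean of per-class recall.
  healthy: recall = 135/209 = 0.6459
  rust: recall = 156/313 = 0.4984
  blight: recall = 60/127 = 0.4724
  mildew: recall = 68/171 = 0.3977
  mosaic: recall = 57/149 = 0.3826
Mean = (0.6459 + 0.4984 + 0.4724 + 0.3977 + 0.3826) / 5 = 0.479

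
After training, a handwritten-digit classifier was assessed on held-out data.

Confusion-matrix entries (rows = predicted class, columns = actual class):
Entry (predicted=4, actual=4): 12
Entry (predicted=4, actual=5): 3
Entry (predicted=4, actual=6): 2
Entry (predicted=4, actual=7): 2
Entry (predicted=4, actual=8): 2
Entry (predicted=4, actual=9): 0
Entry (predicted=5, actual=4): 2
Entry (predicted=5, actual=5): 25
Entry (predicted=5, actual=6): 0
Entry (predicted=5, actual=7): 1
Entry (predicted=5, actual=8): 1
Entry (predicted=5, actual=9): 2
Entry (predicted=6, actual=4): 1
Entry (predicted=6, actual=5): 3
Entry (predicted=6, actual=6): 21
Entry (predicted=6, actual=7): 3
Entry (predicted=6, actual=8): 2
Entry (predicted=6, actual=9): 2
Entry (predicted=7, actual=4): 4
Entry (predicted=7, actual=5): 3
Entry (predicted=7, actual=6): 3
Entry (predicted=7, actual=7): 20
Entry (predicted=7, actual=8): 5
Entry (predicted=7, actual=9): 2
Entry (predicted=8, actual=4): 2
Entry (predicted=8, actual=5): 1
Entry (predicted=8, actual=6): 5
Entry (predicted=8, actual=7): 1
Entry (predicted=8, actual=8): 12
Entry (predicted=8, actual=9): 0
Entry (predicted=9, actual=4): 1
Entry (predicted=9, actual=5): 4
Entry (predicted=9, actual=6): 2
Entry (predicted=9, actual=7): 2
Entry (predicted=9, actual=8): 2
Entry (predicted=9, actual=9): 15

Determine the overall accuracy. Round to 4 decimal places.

0.6250

Accuracy = trace / total = (12+25+21+20+12+15=105) / 168 = 105/168 = 0.6250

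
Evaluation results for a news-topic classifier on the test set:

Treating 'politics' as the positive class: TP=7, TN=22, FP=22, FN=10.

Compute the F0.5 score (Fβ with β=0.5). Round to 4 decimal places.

0.2632

Fβ = (1+β²)·TP / ((1+β²)·TP + β²·FN + FP), with β²=1/4
= 1.25·7 / (1.25·7 + 0.25·10 + 22) = 0.2632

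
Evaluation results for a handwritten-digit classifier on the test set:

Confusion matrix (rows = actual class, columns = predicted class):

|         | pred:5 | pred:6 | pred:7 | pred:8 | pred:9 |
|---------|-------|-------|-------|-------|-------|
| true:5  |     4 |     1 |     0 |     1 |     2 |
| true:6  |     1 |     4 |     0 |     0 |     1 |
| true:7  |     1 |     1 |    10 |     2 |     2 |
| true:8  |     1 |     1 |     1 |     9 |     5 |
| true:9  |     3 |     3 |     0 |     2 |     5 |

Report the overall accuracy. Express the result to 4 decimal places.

0.5333

Accuracy = trace / total = (4+4+10+9+5=32) / 60 = 32/60 = 0.5333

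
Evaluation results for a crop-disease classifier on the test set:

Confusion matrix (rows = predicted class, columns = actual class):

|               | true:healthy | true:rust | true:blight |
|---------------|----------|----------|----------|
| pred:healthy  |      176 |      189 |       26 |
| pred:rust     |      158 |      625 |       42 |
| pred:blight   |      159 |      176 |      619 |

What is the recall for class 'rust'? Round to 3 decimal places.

One-vs-rest for 'rust': TP = diagonal; FP = other classes predicted 'rust'; FN = 'rust' predicted as other.
recall = TP/(TP+FN).
rust: TP=625, FN=189+176=365 → 625/990 = 0.6313

0.631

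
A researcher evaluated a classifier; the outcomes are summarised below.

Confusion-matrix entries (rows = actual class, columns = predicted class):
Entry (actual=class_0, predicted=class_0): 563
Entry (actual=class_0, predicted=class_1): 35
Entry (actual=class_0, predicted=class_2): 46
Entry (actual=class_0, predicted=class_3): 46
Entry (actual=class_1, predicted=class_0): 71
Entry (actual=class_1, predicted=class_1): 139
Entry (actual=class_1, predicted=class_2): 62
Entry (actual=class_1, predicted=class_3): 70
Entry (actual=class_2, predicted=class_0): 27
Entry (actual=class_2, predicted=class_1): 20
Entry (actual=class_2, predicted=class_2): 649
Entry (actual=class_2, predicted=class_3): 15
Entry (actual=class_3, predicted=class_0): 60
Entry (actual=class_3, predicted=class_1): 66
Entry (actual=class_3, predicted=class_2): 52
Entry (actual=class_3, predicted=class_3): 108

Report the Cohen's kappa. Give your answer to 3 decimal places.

Observed agreement pₒ = trace/N = 1459/2029 = 0.7191
Expected agreement pₑ = Σ (rowᵢ·colᵢ)/N² = (690·721 + 342·260 + 711·809 + 286·239)/2029² = 0.2988
κ = (pₒ − pₑ)/(1 − pₑ) = (0.7191 − 0.2988)/(1 − 0.2988) = 0.599

0.599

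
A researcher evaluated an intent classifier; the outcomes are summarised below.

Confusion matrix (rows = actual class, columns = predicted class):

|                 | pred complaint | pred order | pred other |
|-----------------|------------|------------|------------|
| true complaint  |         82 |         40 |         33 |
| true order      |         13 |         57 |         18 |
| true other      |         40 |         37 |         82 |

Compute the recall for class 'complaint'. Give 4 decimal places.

0.5290

One-vs-rest for 'complaint': TP = diagonal; FP = other classes predicted 'complaint'; FN = 'complaint' predicted as other.
recall = TP/(TP+FN).
complaint: TP=82, FN=40+33=73 → 82/155 = 0.52903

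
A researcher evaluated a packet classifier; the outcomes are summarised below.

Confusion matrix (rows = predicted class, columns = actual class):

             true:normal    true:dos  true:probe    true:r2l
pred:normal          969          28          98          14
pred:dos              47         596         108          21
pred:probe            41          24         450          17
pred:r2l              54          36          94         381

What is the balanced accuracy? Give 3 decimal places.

Balanced accuracy = mean of per-class recall.
  normal: recall = 969/1111 = 0.8722
  dos: recall = 596/684 = 0.8713
  probe: recall = 450/750 = 0.6000
  r2l: recall = 381/433 = 0.8799
Mean = (0.8722 + 0.8713 + 0.6000 + 0.8799) / 4 = 0.806

0.806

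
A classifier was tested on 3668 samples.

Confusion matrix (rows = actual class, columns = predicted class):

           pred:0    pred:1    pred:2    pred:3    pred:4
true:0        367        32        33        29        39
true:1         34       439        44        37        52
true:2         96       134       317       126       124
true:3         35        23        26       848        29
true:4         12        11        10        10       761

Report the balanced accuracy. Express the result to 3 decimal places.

Balanced accuracy = mean of per-class recall.
  0: recall = 367/500 = 0.7340
  1: recall = 439/606 = 0.7244
  2: recall = 317/797 = 0.3977
  3: recall = 848/961 = 0.8824
  4: recall = 761/804 = 0.9465
Mean = (0.7340 + 0.7244 + 0.3977 + 0.8824 + 0.9465) / 5 = 0.737

0.737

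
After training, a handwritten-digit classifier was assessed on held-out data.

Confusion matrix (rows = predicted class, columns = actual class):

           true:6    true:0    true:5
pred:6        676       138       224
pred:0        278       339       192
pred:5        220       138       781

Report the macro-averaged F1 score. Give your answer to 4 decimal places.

0.5853

Per-class F1 score (2·TP/(2·TP+FP+FN)):
  6: TP=676, FP=138+224=362, FN=278+220=498 → 1352/2212 = 0.61121
  0: TP=339, FP=278+192=470, FN=138+138=276 → 678/1424 = 0.47612
  5: TP=781, FP=220+138=358, FN=224+192=416 → 1562/2336 = 0.66866
Macro-F1 score = mean = (0.61121 + 0.47612 + 0.66866) / 3 = 0.5853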